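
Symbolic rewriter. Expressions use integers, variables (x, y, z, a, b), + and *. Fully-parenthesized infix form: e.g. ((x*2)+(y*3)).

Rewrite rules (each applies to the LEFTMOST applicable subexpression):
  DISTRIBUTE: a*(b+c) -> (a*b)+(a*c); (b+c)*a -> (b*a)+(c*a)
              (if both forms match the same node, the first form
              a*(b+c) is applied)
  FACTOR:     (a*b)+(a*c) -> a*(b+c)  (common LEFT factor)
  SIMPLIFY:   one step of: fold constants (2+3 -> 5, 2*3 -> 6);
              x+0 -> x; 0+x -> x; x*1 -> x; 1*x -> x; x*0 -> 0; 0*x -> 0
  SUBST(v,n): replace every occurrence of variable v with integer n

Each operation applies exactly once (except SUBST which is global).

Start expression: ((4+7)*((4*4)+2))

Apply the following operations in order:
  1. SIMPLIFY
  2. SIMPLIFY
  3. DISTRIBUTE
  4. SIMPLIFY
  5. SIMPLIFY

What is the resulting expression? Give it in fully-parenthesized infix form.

Start: ((4+7)*((4*4)+2))
Apply SIMPLIFY at L (target: (4+7)): ((4+7)*((4*4)+2)) -> (11*((4*4)+2))
Apply SIMPLIFY at RL (target: (4*4)): (11*((4*4)+2)) -> (11*(16+2))
Apply DISTRIBUTE at root (target: (11*(16+2))): (11*(16+2)) -> ((11*16)+(11*2))
Apply SIMPLIFY at L (target: (11*16)): ((11*16)+(11*2)) -> (176+(11*2))
Apply SIMPLIFY at R (target: (11*2)): (176+(11*2)) -> (176+22)

Answer: (176+22)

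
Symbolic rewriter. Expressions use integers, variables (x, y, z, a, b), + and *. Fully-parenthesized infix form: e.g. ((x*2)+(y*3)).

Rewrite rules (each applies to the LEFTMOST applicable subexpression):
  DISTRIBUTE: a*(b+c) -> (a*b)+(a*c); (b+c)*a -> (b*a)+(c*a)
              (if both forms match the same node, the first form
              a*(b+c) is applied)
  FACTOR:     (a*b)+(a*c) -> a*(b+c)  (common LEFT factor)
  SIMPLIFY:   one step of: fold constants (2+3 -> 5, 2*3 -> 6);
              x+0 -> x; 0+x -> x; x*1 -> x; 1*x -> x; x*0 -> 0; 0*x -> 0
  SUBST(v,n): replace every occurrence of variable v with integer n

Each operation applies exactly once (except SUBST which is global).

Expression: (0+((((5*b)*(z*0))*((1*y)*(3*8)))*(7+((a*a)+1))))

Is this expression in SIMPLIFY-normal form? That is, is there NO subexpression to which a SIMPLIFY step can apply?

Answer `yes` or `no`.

Expression: (0+((((5*b)*(z*0))*((1*y)*(3*8)))*(7+((a*a)+1))))
Scanning for simplifiable subexpressions (pre-order)...
  at root: (0+((((5*b)*(z*0))*((1*y)*(3*8)))*(7+((a*a)+1)))) (SIMPLIFIABLE)
  at R: ((((5*b)*(z*0))*((1*y)*(3*8)))*(7+((a*a)+1))) (not simplifiable)
  at RL: (((5*b)*(z*0))*((1*y)*(3*8))) (not simplifiable)
  at RLL: ((5*b)*(z*0)) (not simplifiable)
  at RLLL: (5*b) (not simplifiable)
  at RLLR: (z*0) (SIMPLIFIABLE)
  at RLR: ((1*y)*(3*8)) (not simplifiable)
  at RLRL: (1*y) (SIMPLIFIABLE)
  at RLRR: (3*8) (SIMPLIFIABLE)
  at RR: (7+((a*a)+1)) (not simplifiable)
  at RRR: ((a*a)+1) (not simplifiable)
  at RRRL: (a*a) (not simplifiable)
Found simplifiable subexpr at path root: (0+((((5*b)*(z*0))*((1*y)*(3*8)))*(7+((a*a)+1))))
One SIMPLIFY step would give: ((((5*b)*(z*0))*((1*y)*(3*8)))*(7+((a*a)+1)))
-> NOT in normal form.

Answer: no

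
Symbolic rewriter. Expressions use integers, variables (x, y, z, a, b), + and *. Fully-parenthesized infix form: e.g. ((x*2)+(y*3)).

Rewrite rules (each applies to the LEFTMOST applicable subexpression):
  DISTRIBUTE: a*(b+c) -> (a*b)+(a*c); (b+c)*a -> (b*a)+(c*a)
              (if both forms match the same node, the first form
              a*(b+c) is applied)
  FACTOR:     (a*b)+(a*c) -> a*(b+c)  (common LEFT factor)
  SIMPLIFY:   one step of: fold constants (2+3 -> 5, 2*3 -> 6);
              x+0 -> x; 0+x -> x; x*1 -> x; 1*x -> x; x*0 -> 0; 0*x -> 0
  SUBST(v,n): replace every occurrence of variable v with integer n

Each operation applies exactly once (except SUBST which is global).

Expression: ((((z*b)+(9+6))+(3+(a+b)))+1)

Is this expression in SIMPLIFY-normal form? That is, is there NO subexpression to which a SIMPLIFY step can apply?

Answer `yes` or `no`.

Answer: no

Derivation:
Expression: ((((z*b)+(9+6))+(3+(a+b)))+1)
Scanning for simplifiable subexpressions (pre-order)...
  at root: ((((z*b)+(9+6))+(3+(a+b)))+1) (not simplifiable)
  at L: (((z*b)+(9+6))+(3+(a+b))) (not simplifiable)
  at LL: ((z*b)+(9+6)) (not simplifiable)
  at LLL: (z*b) (not simplifiable)
  at LLR: (9+6) (SIMPLIFIABLE)
  at LR: (3+(a+b)) (not simplifiable)
  at LRR: (a+b) (not simplifiable)
Found simplifiable subexpr at path LLR: (9+6)
One SIMPLIFY step would give: ((((z*b)+15)+(3+(a+b)))+1)
-> NOT in normal form.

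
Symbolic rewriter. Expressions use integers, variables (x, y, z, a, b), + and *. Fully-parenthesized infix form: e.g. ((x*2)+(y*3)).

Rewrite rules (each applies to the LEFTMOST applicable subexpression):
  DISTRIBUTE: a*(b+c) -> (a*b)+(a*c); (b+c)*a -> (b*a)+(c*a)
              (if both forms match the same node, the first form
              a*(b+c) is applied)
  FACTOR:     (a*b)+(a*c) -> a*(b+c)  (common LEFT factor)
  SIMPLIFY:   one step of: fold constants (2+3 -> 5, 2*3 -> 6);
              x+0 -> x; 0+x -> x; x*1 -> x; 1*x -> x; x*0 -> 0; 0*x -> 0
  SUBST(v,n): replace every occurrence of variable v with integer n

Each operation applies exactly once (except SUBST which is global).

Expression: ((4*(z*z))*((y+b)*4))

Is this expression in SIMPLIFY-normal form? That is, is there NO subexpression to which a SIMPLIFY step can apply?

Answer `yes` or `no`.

Expression: ((4*(z*z))*((y+b)*4))
Scanning for simplifiable subexpressions (pre-order)...
  at root: ((4*(z*z))*((y+b)*4)) (not simplifiable)
  at L: (4*(z*z)) (not simplifiable)
  at LR: (z*z) (not simplifiable)
  at R: ((y+b)*4) (not simplifiable)
  at RL: (y+b) (not simplifiable)
Result: no simplifiable subexpression found -> normal form.

Answer: yes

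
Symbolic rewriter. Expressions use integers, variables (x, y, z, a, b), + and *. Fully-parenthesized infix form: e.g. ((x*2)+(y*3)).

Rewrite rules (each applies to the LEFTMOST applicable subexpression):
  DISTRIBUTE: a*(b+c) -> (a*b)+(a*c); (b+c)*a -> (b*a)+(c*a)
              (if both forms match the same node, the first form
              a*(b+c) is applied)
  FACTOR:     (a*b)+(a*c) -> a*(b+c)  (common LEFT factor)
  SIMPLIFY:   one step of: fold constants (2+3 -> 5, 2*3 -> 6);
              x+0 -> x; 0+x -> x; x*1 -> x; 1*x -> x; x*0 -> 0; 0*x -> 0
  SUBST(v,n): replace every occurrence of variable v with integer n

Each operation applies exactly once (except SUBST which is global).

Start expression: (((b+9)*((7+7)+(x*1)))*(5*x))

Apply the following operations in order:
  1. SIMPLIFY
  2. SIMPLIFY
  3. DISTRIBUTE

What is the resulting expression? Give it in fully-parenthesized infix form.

Answer: ((((b+9)*14)+((b+9)*x))*(5*x))

Derivation:
Start: (((b+9)*((7+7)+(x*1)))*(5*x))
Apply SIMPLIFY at LRL (target: (7+7)): (((b+9)*((7+7)+(x*1)))*(5*x)) -> (((b+9)*(14+(x*1)))*(5*x))
Apply SIMPLIFY at LRR (target: (x*1)): (((b+9)*(14+(x*1)))*(5*x)) -> (((b+9)*(14+x))*(5*x))
Apply DISTRIBUTE at L (target: ((b+9)*(14+x))): (((b+9)*(14+x))*(5*x)) -> ((((b+9)*14)+((b+9)*x))*(5*x))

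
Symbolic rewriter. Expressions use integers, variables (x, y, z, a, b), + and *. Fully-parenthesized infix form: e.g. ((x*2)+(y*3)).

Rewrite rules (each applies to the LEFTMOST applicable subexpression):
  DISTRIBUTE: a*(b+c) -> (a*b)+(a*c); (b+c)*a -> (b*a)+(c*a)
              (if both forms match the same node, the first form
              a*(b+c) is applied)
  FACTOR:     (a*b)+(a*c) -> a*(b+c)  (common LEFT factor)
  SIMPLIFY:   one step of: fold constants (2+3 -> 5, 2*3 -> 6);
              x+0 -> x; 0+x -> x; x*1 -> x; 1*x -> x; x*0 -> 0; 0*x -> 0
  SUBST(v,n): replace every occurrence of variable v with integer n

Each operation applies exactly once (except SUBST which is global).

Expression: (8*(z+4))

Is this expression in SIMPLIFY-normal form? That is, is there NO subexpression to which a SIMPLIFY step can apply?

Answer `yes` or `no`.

Expression: (8*(z+4))
Scanning for simplifiable subexpressions (pre-order)...
  at root: (8*(z+4)) (not simplifiable)
  at R: (z+4) (not simplifiable)
Result: no simplifiable subexpression found -> normal form.

Answer: yes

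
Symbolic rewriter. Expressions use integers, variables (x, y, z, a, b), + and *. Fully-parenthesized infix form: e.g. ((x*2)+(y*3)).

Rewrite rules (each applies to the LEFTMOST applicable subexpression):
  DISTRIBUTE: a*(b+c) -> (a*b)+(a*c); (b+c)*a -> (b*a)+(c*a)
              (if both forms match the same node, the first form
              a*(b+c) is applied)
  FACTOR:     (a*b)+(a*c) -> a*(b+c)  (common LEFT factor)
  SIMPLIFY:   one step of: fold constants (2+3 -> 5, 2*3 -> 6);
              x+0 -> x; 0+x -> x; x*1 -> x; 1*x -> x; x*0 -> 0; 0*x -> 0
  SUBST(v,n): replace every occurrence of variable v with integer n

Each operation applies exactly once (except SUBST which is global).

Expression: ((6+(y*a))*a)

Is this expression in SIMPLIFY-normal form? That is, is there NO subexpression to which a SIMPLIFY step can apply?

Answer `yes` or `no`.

Expression: ((6+(y*a))*a)
Scanning for simplifiable subexpressions (pre-order)...
  at root: ((6+(y*a))*a) (not simplifiable)
  at L: (6+(y*a)) (not simplifiable)
  at LR: (y*a) (not simplifiable)
Result: no simplifiable subexpression found -> normal form.

Answer: yes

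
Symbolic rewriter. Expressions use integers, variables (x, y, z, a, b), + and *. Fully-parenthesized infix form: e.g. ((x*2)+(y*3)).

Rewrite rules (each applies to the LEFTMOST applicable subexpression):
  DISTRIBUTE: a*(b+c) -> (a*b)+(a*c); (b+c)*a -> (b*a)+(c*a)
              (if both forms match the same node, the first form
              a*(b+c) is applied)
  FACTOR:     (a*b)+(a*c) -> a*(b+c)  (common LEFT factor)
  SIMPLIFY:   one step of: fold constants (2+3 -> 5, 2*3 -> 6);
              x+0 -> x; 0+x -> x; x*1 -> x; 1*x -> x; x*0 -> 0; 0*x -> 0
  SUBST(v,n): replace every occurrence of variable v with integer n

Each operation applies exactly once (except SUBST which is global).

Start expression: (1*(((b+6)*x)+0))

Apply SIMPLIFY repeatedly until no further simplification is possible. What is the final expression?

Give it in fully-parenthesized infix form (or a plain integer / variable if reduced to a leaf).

Start: (1*(((b+6)*x)+0))
Step 1: at root: (1*(((b+6)*x)+0)) -> (((b+6)*x)+0); overall: (1*(((b+6)*x)+0)) -> (((b+6)*x)+0)
Step 2: at root: (((b+6)*x)+0) -> ((b+6)*x); overall: (((b+6)*x)+0) -> ((b+6)*x)
Fixed point: ((b+6)*x)

Answer: ((b+6)*x)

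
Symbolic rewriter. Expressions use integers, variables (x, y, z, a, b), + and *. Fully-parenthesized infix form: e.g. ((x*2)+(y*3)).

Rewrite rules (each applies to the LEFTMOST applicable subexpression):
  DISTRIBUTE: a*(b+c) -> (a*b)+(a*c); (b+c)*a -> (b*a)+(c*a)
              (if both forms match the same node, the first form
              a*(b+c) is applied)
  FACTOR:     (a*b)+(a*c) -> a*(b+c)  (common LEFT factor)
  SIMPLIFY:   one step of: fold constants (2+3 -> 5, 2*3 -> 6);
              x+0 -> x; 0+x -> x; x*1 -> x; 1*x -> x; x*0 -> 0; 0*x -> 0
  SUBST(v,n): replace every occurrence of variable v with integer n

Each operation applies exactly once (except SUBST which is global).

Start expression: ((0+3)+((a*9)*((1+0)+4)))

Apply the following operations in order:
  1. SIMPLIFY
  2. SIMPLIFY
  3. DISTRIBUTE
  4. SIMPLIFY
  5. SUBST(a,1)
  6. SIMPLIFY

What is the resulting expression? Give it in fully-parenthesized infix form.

Start: ((0+3)+((a*9)*((1+0)+4)))
Apply SIMPLIFY at L (target: (0+3)): ((0+3)+((a*9)*((1+0)+4))) -> (3+((a*9)*((1+0)+4)))
Apply SIMPLIFY at RRL (target: (1+0)): (3+((a*9)*((1+0)+4))) -> (3+((a*9)*(1+4)))
Apply DISTRIBUTE at R (target: ((a*9)*(1+4))): (3+((a*9)*(1+4))) -> (3+(((a*9)*1)+((a*9)*4)))
Apply SIMPLIFY at RL (target: ((a*9)*1)): (3+(((a*9)*1)+((a*9)*4))) -> (3+((a*9)+((a*9)*4)))
Apply SUBST(a,1): (3+((a*9)+((a*9)*4))) -> (3+((1*9)+((1*9)*4)))
Apply SIMPLIFY at RL (target: (1*9)): (3+((1*9)+((1*9)*4))) -> (3+(9+((1*9)*4)))

Answer: (3+(9+((1*9)*4)))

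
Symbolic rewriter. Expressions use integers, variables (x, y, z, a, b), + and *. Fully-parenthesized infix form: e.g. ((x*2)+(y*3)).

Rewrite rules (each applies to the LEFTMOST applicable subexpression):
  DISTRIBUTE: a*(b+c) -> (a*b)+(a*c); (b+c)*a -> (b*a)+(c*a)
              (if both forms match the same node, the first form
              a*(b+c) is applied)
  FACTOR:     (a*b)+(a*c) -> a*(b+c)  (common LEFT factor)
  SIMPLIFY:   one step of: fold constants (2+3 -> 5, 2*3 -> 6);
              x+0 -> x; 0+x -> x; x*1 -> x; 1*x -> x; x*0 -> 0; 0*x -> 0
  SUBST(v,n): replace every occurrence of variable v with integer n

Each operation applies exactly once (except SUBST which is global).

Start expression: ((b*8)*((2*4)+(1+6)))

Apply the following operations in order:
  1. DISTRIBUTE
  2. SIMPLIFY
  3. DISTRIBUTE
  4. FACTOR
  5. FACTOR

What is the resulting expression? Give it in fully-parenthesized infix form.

Start: ((b*8)*((2*4)+(1+6)))
Apply DISTRIBUTE at root (target: ((b*8)*((2*4)+(1+6)))): ((b*8)*((2*4)+(1+6))) -> (((b*8)*(2*4))+((b*8)*(1+6)))
Apply SIMPLIFY at LR (target: (2*4)): (((b*8)*(2*4))+((b*8)*(1+6))) -> (((b*8)*8)+((b*8)*(1+6)))
Apply DISTRIBUTE at R (target: ((b*8)*(1+6))): (((b*8)*8)+((b*8)*(1+6))) -> (((b*8)*8)+(((b*8)*1)+((b*8)*6)))
Apply FACTOR at R (target: (((b*8)*1)+((b*8)*6))): (((b*8)*8)+(((b*8)*1)+((b*8)*6))) -> (((b*8)*8)+((b*8)*(1+6)))
Apply FACTOR at root (target: (((b*8)*8)+((b*8)*(1+6)))): (((b*8)*8)+((b*8)*(1+6))) -> ((b*8)*(8+(1+6)))

Answer: ((b*8)*(8+(1+6)))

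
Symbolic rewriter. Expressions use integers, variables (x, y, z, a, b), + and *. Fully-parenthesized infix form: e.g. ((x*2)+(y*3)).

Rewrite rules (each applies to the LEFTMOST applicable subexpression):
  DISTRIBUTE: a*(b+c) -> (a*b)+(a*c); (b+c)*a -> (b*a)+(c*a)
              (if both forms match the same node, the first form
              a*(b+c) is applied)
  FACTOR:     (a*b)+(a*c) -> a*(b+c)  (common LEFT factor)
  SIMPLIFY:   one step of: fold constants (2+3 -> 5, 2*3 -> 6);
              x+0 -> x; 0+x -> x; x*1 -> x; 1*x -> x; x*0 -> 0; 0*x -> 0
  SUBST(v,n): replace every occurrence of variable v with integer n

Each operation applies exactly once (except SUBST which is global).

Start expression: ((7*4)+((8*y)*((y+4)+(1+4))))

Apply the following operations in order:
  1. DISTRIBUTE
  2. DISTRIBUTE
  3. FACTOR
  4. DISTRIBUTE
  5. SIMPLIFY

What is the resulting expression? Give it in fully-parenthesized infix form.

Answer: (28+((((8*y)*y)+((8*y)*4))+((8*y)*(1+4))))

Derivation:
Start: ((7*4)+((8*y)*((y+4)+(1+4))))
Apply DISTRIBUTE at R (target: ((8*y)*((y+4)+(1+4)))): ((7*4)+((8*y)*((y+4)+(1+4)))) -> ((7*4)+(((8*y)*(y+4))+((8*y)*(1+4))))
Apply DISTRIBUTE at RL (target: ((8*y)*(y+4))): ((7*4)+(((8*y)*(y+4))+((8*y)*(1+4)))) -> ((7*4)+((((8*y)*y)+((8*y)*4))+((8*y)*(1+4))))
Apply FACTOR at RL (target: (((8*y)*y)+((8*y)*4))): ((7*4)+((((8*y)*y)+((8*y)*4))+((8*y)*(1+4)))) -> ((7*4)+(((8*y)*(y+4))+((8*y)*(1+4))))
Apply DISTRIBUTE at RL (target: ((8*y)*(y+4))): ((7*4)+(((8*y)*(y+4))+((8*y)*(1+4)))) -> ((7*4)+((((8*y)*y)+((8*y)*4))+((8*y)*(1+4))))
Apply SIMPLIFY at L (target: (7*4)): ((7*4)+((((8*y)*y)+((8*y)*4))+((8*y)*(1+4)))) -> (28+((((8*y)*y)+((8*y)*4))+((8*y)*(1+4))))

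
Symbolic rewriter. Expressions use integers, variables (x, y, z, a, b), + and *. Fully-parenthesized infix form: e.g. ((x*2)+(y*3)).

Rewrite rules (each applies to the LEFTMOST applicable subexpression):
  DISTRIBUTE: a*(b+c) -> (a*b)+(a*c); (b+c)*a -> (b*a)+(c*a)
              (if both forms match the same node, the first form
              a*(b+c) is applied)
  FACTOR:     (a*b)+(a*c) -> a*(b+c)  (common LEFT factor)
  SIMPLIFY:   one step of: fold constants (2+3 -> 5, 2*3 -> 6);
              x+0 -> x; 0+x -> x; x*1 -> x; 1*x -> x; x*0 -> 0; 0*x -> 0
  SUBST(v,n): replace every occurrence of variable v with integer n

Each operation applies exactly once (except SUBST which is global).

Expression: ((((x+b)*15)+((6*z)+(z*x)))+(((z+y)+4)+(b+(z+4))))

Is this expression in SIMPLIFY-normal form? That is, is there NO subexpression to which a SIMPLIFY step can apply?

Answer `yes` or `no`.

Expression: ((((x+b)*15)+((6*z)+(z*x)))+(((z+y)+4)+(b+(z+4))))
Scanning for simplifiable subexpressions (pre-order)...
  at root: ((((x+b)*15)+((6*z)+(z*x)))+(((z+y)+4)+(b+(z+4)))) (not simplifiable)
  at L: (((x+b)*15)+((6*z)+(z*x))) (not simplifiable)
  at LL: ((x+b)*15) (not simplifiable)
  at LLL: (x+b) (not simplifiable)
  at LR: ((6*z)+(z*x)) (not simplifiable)
  at LRL: (6*z) (not simplifiable)
  at LRR: (z*x) (not simplifiable)
  at R: (((z+y)+4)+(b+(z+4))) (not simplifiable)
  at RL: ((z+y)+4) (not simplifiable)
  at RLL: (z+y) (not simplifiable)
  at RR: (b+(z+4)) (not simplifiable)
  at RRR: (z+4) (not simplifiable)
Result: no simplifiable subexpression found -> normal form.

Answer: yes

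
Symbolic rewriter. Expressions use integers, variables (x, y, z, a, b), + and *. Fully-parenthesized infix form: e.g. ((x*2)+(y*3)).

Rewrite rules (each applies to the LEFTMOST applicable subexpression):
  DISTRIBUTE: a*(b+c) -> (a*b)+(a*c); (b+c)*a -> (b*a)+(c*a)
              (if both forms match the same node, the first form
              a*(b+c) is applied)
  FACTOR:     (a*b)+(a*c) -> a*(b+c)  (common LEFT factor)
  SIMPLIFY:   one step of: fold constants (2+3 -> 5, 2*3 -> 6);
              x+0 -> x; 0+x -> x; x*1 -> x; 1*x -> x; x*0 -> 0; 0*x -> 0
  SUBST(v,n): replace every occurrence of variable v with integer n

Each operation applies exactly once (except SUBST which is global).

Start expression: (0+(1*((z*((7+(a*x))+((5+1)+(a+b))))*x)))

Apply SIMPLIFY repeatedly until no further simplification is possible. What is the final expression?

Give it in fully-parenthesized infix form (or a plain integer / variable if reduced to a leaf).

Answer: ((z*((7+(a*x))+(6+(a+b))))*x)

Derivation:
Start: (0+(1*((z*((7+(a*x))+((5+1)+(a+b))))*x)))
Step 1: at root: (0+(1*((z*((7+(a*x))+((5+1)+(a+b))))*x))) -> (1*((z*((7+(a*x))+((5+1)+(a+b))))*x)); overall: (0+(1*((z*((7+(a*x))+((5+1)+(a+b))))*x))) -> (1*((z*((7+(a*x))+((5+1)+(a+b))))*x))
Step 2: at root: (1*((z*((7+(a*x))+((5+1)+(a+b))))*x)) -> ((z*((7+(a*x))+((5+1)+(a+b))))*x); overall: (1*((z*((7+(a*x))+((5+1)+(a+b))))*x)) -> ((z*((7+(a*x))+((5+1)+(a+b))))*x)
Step 3: at LRRL: (5+1) -> 6; overall: ((z*((7+(a*x))+((5+1)+(a+b))))*x) -> ((z*((7+(a*x))+(6+(a+b))))*x)
Fixed point: ((z*((7+(a*x))+(6+(a+b))))*x)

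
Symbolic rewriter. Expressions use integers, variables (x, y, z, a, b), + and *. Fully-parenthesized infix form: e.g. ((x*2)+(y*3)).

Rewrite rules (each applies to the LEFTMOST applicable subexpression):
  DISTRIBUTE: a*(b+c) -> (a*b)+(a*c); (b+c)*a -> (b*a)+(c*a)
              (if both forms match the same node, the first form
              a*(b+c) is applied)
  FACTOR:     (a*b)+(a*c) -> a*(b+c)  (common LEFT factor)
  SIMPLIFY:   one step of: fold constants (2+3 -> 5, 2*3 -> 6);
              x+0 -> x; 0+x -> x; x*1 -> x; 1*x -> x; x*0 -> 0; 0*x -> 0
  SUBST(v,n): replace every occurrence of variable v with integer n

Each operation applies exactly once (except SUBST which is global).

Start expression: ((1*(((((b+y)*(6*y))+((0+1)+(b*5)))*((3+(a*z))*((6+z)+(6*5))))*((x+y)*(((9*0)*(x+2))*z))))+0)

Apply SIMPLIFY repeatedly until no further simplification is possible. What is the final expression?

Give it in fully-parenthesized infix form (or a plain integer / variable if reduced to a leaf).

Start: ((1*(((((b+y)*(6*y))+((0+1)+(b*5)))*((3+(a*z))*((6+z)+(6*5))))*((x+y)*(((9*0)*(x+2))*z))))+0)
Step 1: at root: ((1*(((((b+y)*(6*y))+((0+1)+(b*5)))*((3+(a*z))*((6+z)+(6*5))))*((x+y)*(((9*0)*(x+2))*z))))+0) -> (1*(((((b+y)*(6*y))+((0+1)+(b*5)))*((3+(a*z))*((6+z)+(6*5))))*((x+y)*(((9*0)*(x+2))*z)))); overall: ((1*(((((b+y)*(6*y))+((0+1)+(b*5)))*((3+(a*z))*((6+z)+(6*5))))*((x+y)*(((9*0)*(x+2))*z))))+0) -> (1*(((((b+y)*(6*y))+((0+1)+(b*5)))*((3+(a*z))*((6+z)+(6*5))))*((x+y)*(((9*0)*(x+2))*z))))
Step 2: at root: (1*(((((b+y)*(6*y))+((0+1)+(b*5)))*((3+(a*z))*((6+z)+(6*5))))*((x+y)*(((9*0)*(x+2))*z)))) -> (((((b+y)*(6*y))+((0+1)+(b*5)))*((3+(a*z))*((6+z)+(6*5))))*((x+y)*(((9*0)*(x+2))*z))); overall: (1*(((((b+y)*(6*y))+((0+1)+(b*5)))*((3+(a*z))*((6+z)+(6*5))))*((x+y)*(((9*0)*(x+2))*z)))) -> (((((b+y)*(6*y))+((0+1)+(b*5)))*((3+(a*z))*((6+z)+(6*5))))*((x+y)*(((9*0)*(x+2))*z)))
Step 3: at LLRL: (0+1) -> 1; overall: (((((b+y)*(6*y))+((0+1)+(b*5)))*((3+(a*z))*((6+z)+(6*5))))*((x+y)*(((9*0)*(x+2))*z))) -> (((((b+y)*(6*y))+(1+(b*5)))*((3+(a*z))*((6+z)+(6*5))))*((x+y)*(((9*0)*(x+2))*z)))
Step 4: at LRRR: (6*5) -> 30; overall: (((((b+y)*(6*y))+(1+(b*5)))*((3+(a*z))*((6+z)+(6*5))))*((x+y)*(((9*0)*(x+2))*z))) -> (((((b+y)*(6*y))+(1+(b*5)))*((3+(a*z))*((6+z)+30)))*((x+y)*(((9*0)*(x+2))*z)))
Step 5: at RRLL: (9*0) -> 0; overall: (((((b+y)*(6*y))+(1+(b*5)))*((3+(a*z))*((6+z)+30)))*((x+y)*(((9*0)*(x+2))*z))) -> (((((b+y)*(6*y))+(1+(b*5)))*((3+(a*z))*((6+z)+30)))*((x+y)*((0*(x+2))*z)))
Step 6: at RRL: (0*(x+2)) -> 0; overall: (((((b+y)*(6*y))+(1+(b*5)))*((3+(a*z))*((6+z)+30)))*((x+y)*((0*(x+2))*z))) -> (((((b+y)*(6*y))+(1+(b*5)))*((3+(a*z))*((6+z)+30)))*((x+y)*(0*z)))
Step 7: at RR: (0*z) -> 0; overall: (((((b+y)*(6*y))+(1+(b*5)))*((3+(a*z))*((6+z)+30)))*((x+y)*(0*z))) -> (((((b+y)*(6*y))+(1+(b*5)))*((3+(a*z))*((6+z)+30)))*((x+y)*0))
Step 8: at R: ((x+y)*0) -> 0; overall: (((((b+y)*(6*y))+(1+(b*5)))*((3+(a*z))*((6+z)+30)))*((x+y)*0)) -> (((((b+y)*(6*y))+(1+(b*5)))*((3+(a*z))*((6+z)+30)))*0)
Step 9: at root: (((((b+y)*(6*y))+(1+(b*5)))*((3+(a*z))*((6+z)+30)))*0) -> 0; overall: (((((b+y)*(6*y))+(1+(b*5)))*((3+(a*z))*((6+z)+30)))*0) -> 0
Fixed point: 0

Answer: 0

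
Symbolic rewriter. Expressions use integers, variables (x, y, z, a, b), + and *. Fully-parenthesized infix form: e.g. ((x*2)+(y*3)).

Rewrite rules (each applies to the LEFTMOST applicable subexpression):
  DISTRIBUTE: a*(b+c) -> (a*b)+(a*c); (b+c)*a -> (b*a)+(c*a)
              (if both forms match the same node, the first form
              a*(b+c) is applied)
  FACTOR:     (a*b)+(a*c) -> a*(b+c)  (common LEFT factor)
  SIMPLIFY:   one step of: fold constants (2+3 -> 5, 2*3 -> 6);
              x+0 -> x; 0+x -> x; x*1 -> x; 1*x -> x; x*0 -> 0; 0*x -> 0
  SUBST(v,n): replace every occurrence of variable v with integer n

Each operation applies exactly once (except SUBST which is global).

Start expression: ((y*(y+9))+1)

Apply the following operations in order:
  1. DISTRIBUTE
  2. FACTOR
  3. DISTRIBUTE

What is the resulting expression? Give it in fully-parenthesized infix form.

Start: ((y*(y+9))+1)
Apply DISTRIBUTE at L (target: (y*(y+9))): ((y*(y+9))+1) -> (((y*y)+(y*9))+1)
Apply FACTOR at L (target: ((y*y)+(y*9))): (((y*y)+(y*9))+1) -> ((y*(y+9))+1)
Apply DISTRIBUTE at L (target: (y*(y+9))): ((y*(y+9))+1) -> (((y*y)+(y*9))+1)

Answer: (((y*y)+(y*9))+1)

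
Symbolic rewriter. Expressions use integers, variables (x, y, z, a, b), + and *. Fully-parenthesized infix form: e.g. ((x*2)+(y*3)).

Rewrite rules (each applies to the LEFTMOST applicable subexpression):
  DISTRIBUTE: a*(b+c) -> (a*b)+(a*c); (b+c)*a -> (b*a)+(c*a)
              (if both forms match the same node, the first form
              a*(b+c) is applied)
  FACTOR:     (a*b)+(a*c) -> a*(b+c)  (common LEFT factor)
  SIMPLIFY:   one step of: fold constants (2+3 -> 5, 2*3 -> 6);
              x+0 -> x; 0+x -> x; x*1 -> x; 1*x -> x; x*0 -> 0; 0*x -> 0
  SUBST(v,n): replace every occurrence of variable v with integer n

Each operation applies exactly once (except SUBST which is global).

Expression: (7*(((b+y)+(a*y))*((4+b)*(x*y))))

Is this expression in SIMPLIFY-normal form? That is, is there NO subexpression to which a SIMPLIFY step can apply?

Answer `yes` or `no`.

Answer: yes

Derivation:
Expression: (7*(((b+y)+(a*y))*((4+b)*(x*y))))
Scanning for simplifiable subexpressions (pre-order)...
  at root: (7*(((b+y)+(a*y))*((4+b)*(x*y)))) (not simplifiable)
  at R: (((b+y)+(a*y))*((4+b)*(x*y))) (not simplifiable)
  at RL: ((b+y)+(a*y)) (not simplifiable)
  at RLL: (b+y) (not simplifiable)
  at RLR: (a*y) (not simplifiable)
  at RR: ((4+b)*(x*y)) (not simplifiable)
  at RRL: (4+b) (not simplifiable)
  at RRR: (x*y) (not simplifiable)
Result: no simplifiable subexpression found -> normal form.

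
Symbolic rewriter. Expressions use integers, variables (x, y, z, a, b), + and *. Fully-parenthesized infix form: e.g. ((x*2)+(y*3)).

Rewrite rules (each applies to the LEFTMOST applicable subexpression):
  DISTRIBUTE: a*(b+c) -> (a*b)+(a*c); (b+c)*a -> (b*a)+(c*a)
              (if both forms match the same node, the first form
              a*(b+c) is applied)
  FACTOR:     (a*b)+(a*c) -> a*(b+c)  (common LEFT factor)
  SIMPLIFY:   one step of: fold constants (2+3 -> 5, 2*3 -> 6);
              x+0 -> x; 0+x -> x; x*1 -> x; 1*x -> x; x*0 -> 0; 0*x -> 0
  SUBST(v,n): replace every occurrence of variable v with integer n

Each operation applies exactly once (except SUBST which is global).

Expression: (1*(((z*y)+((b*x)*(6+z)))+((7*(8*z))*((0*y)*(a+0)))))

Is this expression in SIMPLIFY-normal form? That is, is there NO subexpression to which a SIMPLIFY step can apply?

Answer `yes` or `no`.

Expression: (1*(((z*y)+((b*x)*(6+z)))+((7*(8*z))*((0*y)*(a+0)))))
Scanning for simplifiable subexpressions (pre-order)...
  at root: (1*(((z*y)+((b*x)*(6+z)))+((7*(8*z))*((0*y)*(a+0))))) (SIMPLIFIABLE)
  at R: (((z*y)+((b*x)*(6+z)))+((7*(8*z))*((0*y)*(a+0)))) (not simplifiable)
  at RL: ((z*y)+((b*x)*(6+z))) (not simplifiable)
  at RLL: (z*y) (not simplifiable)
  at RLR: ((b*x)*(6+z)) (not simplifiable)
  at RLRL: (b*x) (not simplifiable)
  at RLRR: (6+z) (not simplifiable)
  at RR: ((7*(8*z))*((0*y)*(a+0))) (not simplifiable)
  at RRL: (7*(8*z)) (not simplifiable)
  at RRLR: (8*z) (not simplifiable)
  at RRR: ((0*y)*(a+0)) (not simplifiable)
  at RRRL: (0*y) (SIMPLIFIABLE)
  at RRRR: (a+0) (SIMPLIFIABLE)
Found simplifiable subexpr at path root: (1*(((z*y)+((b*x)*(6+z)))+((7*(8*z))*((0*y)*(a+0)))))
One SIMPLIFY step would give: (((z*y)+((b*x)*(6+z)))+((7*(8*z))*((0*y)*(a+0))))
-> NOT in normal form.

Answer: no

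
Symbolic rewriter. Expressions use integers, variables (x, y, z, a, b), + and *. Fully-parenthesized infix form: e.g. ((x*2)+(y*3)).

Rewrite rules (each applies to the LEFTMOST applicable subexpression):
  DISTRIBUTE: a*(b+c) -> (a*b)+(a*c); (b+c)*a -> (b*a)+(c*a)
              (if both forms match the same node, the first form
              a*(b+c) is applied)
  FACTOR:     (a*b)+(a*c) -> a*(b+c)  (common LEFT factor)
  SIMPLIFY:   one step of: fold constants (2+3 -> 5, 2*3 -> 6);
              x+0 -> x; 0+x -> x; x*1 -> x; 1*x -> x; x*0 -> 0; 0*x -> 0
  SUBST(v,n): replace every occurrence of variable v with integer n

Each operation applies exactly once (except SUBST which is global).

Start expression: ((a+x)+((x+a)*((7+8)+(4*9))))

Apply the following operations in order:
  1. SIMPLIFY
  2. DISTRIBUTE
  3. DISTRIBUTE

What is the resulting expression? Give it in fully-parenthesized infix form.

Answer: ((a+x)+(((x*15)+(a*15))+((x+a)*(4*9))))

Derivation:
Start: ((a+x)+((x+a)*((7+8)+(4*9))))
Apply SIMPLIFY at RRL (target: (7+8)): ((a+x)+((x+a)*((7+8)+(4*9)))) -> ((a+x)+((x+a)*(15+(4*9))))
Apply DISTRIBUTE at R (target: ((x+a)*(15+(4*9)))): ((a+x)+((x+a)*(15+(4*9)))) -> ((a+x)+(((x+a)*15)+((x+a)*(4*9))))
Apply DISTRIBUTE at RL (target: ((x+a)*15)): ((a+x)+(((x+a)*15)+((x+a)*(4*9)))) -> ((a+x)+(((x*15)+(a*15))+((x+a)*(4*9))))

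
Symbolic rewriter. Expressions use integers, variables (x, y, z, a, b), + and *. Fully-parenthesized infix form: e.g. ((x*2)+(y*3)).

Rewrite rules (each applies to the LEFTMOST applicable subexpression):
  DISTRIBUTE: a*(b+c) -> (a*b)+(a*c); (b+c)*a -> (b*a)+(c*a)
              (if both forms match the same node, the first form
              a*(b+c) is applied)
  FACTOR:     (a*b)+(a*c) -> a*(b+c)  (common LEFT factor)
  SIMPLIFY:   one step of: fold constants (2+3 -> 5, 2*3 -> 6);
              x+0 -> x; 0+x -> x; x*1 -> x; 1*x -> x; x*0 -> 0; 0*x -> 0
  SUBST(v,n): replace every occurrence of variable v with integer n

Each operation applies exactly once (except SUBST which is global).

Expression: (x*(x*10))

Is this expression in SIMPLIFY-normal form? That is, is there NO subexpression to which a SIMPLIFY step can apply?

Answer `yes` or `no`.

Answer: yes

Derivation:
Expression: (x*(x*10))
Scanning for simplifiable subexpressions (pre-order)...
  at root: (x*(x*10)) (not simplifiable)
  at R: (x*10) (not simplifiable)
Result: no simplifiable subexpression found -> normal form.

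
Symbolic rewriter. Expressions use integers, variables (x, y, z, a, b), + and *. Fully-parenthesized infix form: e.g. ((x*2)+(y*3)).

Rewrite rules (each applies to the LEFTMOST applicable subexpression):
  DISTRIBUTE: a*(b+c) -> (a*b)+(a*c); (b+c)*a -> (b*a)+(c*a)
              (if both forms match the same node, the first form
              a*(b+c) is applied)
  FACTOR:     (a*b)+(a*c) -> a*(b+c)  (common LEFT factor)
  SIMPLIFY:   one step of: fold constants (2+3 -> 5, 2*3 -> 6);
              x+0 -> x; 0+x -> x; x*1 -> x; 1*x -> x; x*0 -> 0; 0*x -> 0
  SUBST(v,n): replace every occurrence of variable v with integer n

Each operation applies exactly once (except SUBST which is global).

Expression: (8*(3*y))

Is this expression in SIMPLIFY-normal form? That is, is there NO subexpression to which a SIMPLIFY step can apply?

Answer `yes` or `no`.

Expression: (8*(3*y))
Scanning for simplifiable subexpressions (pre-order)...
  at root: (8*(3*y)) (not simplifiable)
  at R: (3*y) (not simplifiable)
Result: no simplifiable subexpression found -> normal form.

Answer: yes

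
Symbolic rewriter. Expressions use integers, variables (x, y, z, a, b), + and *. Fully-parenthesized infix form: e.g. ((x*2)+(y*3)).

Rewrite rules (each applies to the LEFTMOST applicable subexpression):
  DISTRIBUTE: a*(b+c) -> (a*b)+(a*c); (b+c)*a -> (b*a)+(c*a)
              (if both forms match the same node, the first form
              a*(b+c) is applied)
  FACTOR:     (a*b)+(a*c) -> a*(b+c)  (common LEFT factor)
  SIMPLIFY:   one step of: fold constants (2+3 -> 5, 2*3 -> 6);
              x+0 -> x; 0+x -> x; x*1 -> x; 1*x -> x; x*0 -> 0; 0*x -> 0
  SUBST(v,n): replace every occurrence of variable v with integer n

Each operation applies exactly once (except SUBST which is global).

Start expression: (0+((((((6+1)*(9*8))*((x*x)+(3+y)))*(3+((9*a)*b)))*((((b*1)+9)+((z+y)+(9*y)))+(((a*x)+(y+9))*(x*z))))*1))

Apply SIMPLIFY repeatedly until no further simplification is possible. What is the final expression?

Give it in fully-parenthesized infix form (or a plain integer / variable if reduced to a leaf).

Start: (0+((((((6+1)*(9*8))*((x*x)+(3+y)))*(3+((9*a)*b)))*((((b*1)+9)+((z+y)+(9*y)))+(((a*x)+(y+9))*(x*z))))*1))
Step 1: at root: (0+((((((6+1)*(9*8))*((x*x)+(3+y)))*(3+((9*a)*b)))*((((b*1)+9)+((z+y)+(9*y)))+(((a*x)+(y+9))*(x*z))))*1)) -> ((((((6+1)*(9*8))*((x*x)+(3+y)))*(3+((9*a)*b)))*((((b*1)+9)+((z+y)+(9*y)))+(((a*x)+(y+9))*(x*z))))*1); overall: (0+((((((6+1)*(9*8))*((x*x)+(3+y)))*(3+((9*a)*b)))*((((b*1)+9)+((z+y)+(9*y)))+(((a*x)+(y+9))*(x*z))))*1)) -> ((((((6+1)*(9*8))*((x*x)+(3+y)))*(3+((9*a)*b)))*((((b*1)+9)+((z+y)+(9*y)))+(((a*x)+(y+9))*(x*z))))*1)
Step 2: at root: ((((((6+1)*(9*8))*((x*x)+(3+y)))*(3+((9*a)*b)))*((((b*1)+9)+((z+y)+(9*y)))+(((a*x)+(y+9))*(x*z))))*1) -> (((((6+1)*(9*8))*((x*x)+(3+y)))*(3+((9*a)*b)))*((((b*1)+9)+((z+y)+(9*y)))+(((a*x)+(y+9))*(x*z)))); overall: ((((((6+1)*(9*8))*((x*x)+(3+y)))*(3+((9*a)*b)))*((((b*1)+9)+((z+y)+(9*y)))+(((a*x)+(y+9))*(x*z))))*1) -> (((((6+1)*(9*8))*((x*x)+(3+y)))*(3+((9*a)*b)))*((((b*1)+9)+((z+y)+(9*y)))+(((a*x)+(y+9))*(x*z))))
Step 3: at LLLL: (6+1) -> 7; overall: (((((6+1)*(9*8))*((x*x)+(3+y)))*(3+((9*a)*b)))*((((b*1)+9)+((z+y)+(9*y)))+(((a*x)+(y+9))*(x*z)))) -> ((((7*(9*8))*((x*x)+(3+y)))*(3+((9*a)*b)))*((((b*1)+9)+((z+y)+(9*y)))+(((a*x)+(y+9))*(x*z))))
Step 4: at LLLR: (9*8) -> 72; overall: ((((7*(9*8))*((x*x)+(3+y)))*(3+((9*a)*b)))*((((b*1)+9)+((z+y)+(9*y)))+(((a*x)+(y+9))*(x*z)))) -> ((((7*72)*((x*x)+(3+y)))*(3+((9*a)*b)))*((((b*1)+9)+((z+y)+(9*y)))+(((a*x)+(y+9))*(x*z))))
Step 5: at LLL: (7*72) -> 504; overall: ((((7*72)*((x*x)+(3+y)))*(3+((9*a)*b)))*((((b*1)+9)+((z+y)+(9*y)))+(((a*x)+(y+9))*(x*z)))) -> (((504*((x*x)+(3+y)))*(3+((9*a)*b)))*((((b*1)+9)+((z+y)+(9*y)))+(((a*x)+(y+9))*(x*z))))
Step 6: at RLLL: (b*1) -> b; overall: (((504*((x*x)+(3+y)))*(3+((9*a)*b)))*((((b*1)+9)+((z+y)+(9*y)))+(((a*x)+(y+9))*(x*z)))) -> (((504*((x*x)+(3+y)))*(3+((9*a)*b)))*(((b+9)+((z+y)+(9*y)))+(((a*x)+(y+9))*(x*z))))
Fixed point: (((504*((x*x)+(3+y)))*(3+((9*a)*b)))*(((b+9)+((z+y)+(9*y)))+(((a*x)+(y+9))*(x*z))))

Answer: (((504*((x*x)+(3+y)))*(3+((9*a)*b)))*(((b+9)+((z+y)+(9*y)))+(((a*x)+(y+9))*(x*z))))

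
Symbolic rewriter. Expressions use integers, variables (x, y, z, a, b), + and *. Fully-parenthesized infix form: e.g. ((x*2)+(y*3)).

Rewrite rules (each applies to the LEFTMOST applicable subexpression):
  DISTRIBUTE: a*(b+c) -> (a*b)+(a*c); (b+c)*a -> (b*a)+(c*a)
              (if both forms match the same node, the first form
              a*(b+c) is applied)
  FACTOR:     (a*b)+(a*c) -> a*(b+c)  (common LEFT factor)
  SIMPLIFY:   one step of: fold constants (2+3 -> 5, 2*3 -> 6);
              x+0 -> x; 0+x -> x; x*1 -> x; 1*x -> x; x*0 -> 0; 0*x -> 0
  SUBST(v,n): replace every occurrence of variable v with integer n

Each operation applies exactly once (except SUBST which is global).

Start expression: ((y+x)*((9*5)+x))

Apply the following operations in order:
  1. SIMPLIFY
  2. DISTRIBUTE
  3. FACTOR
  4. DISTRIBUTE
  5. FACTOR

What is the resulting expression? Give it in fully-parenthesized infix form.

Answer: ((y+x)*(45+x))

Derivation:
Start: ((y+x)*((9*5)+x))
Apply SIMPLIFY at RL (target: (9*5)): ((y+x)*((9*5)+x)) -> ((y+x)*(45+x))
Apply DISTRIBUTE at root (target: ((y+x)*(45+x))): ((y+x)*(45+x)) -> (((y+x)*45)+((y+x)*x))
Apply FACTOR at root (target: (((y+x)*45)+((y+x)*x))): (((y+x)*45)+((y+x)*x)) -> ((y+x)*(45+x))
Apply DISTRIBUTE at root (target: ((y+x)*(45+x))): ((y+x)*(45+x)) -> (((y+x)*45)+((y+x)*x))
Apply FACTOR at root (target: (((y+x)*45)+((y+x)*x))): (((y+x)*45)+((y+x)*x)) -> ((y+x)*(45+x))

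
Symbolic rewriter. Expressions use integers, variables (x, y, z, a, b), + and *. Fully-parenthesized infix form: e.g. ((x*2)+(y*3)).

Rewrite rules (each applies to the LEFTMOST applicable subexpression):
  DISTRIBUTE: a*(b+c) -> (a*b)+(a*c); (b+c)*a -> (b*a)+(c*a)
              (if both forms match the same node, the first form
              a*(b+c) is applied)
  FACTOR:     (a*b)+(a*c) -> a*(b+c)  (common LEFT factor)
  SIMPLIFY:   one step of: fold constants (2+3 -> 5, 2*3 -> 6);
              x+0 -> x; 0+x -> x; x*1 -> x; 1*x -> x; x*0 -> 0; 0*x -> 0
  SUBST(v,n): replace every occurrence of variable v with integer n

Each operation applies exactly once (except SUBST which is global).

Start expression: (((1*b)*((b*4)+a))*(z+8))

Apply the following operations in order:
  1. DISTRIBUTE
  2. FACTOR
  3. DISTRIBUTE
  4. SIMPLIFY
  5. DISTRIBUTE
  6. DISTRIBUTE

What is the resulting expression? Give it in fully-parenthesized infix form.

Answer: ((((b*(b*4))*z)+((b*a)*z))+(((1*b)*((b*4)+a))*8))

Derivation:
Start: (((1*b)*((b*4)+a))*(z+8))
Apply DISTRIBUTE at root (target: (((1*b)*((b*4)+a))*(z+8))): (((1*b)*((b*4)+a))*(z+8)) -> ((((1*b)*((b*4)+a))*z)+(((1*b)*((b*4)+a))*8))
Apply FACTOR at root (target: ((((1*b)*((b*4)+a))*z)+(((1*b)*((b*4)+a))*8))): ((((1*b)*((b*4)+a))*z)+(((1*b)*((b*4)+a))*8)) -> (((1*b)*((b*4)+a))*(z+8))
Apply DISTRIBUTE at root (target: (((1*b)*((b*4)+a))*(z+8))): (((1*b)*((b*4)+a))*(z+8)) -> ((((1*b)*((b*4)+a))*z)+(((1*b)*((b*4)+a))*8))
Apply SIMPLIFY at LLL (target: (1*b)): ((((1*b)*((b*4)+a))*z)+(((1*b)*((b*4)+a))*8)) -> (((b*((b*4)+a))*z)+(((1*b)*((b*4)+a))*8))
Apply DISTRIBUTE at LL (target: (b*((b*4)+a))): (((b*((b*4)+a))*z)+(((1*b)*((b*4)+a))*8)) -> ((((b*(b*4))+(b*a))*z)+(((1*b)*((b*4)+a))*8))
Apply DISTRIBUTE at L (target: (((b*(b*4))+(b*a))*z)): ((((b*(b*4))+(b*a))*z)+(((1*b)*((b*4)+a))*8)) -> ((((b*(b*4))*z)+((b*a)*z))+(((1*b)*((b*4)+a))*8))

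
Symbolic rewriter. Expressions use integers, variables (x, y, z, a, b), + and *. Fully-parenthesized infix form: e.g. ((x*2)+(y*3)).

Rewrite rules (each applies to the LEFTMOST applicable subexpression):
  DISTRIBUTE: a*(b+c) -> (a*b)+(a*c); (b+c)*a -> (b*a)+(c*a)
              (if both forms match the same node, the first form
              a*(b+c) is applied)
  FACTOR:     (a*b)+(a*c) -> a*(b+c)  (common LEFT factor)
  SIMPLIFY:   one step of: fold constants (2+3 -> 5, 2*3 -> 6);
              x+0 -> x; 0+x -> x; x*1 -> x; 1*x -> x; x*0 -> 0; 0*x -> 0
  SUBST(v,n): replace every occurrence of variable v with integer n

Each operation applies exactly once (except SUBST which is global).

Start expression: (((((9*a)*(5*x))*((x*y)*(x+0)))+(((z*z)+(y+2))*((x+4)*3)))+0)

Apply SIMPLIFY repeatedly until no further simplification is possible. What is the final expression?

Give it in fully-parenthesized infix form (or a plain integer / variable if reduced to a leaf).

Start: (((((9*a)*(5*x))*((x*y)*(x+0)))+(((z*z)+(y+2))*((x+4)*3)))+0)
Step 1: at root: (((((9*a)*(5*x))*((x*y)*(x+0)))+(((z*z)+(y+2))*((x+4)*3)))+0) -> ((((9*a)*(5*x))*((x*y)*(x+0)))+(((z*z)+(y+2))*((x+4)*3))); overall: (((((9*a)*(5*x))*((x*y)*(x+0)))+(((z*z)+(y+2))*((x+4)*3)))+0) -> ((((9*a)*(5*x))*((x*y)*(x+0)))+(((z*z)+(y+2))*((x+4)*3)))
Step 2: at LRR: (x+0) -> x; overall: ((((9*a)*(5*x))*((x*y)*(x+0)))+(((z*z)+(y+2))*((x+4)*3))) -> ((((9*a)*(5*x))*((x*y)*x))+(((z*z)+(y+2))*((x+4)*3)))
Fixed point: ((((9*a)*(5*x))*((x*y)*x))+(((z*z)+(y+2))*((x+4)*3)))

Answer: ((((9*a)*(5*x))*((x*y)*x))+(((z*z)+(y+2))*((x+4)*3)))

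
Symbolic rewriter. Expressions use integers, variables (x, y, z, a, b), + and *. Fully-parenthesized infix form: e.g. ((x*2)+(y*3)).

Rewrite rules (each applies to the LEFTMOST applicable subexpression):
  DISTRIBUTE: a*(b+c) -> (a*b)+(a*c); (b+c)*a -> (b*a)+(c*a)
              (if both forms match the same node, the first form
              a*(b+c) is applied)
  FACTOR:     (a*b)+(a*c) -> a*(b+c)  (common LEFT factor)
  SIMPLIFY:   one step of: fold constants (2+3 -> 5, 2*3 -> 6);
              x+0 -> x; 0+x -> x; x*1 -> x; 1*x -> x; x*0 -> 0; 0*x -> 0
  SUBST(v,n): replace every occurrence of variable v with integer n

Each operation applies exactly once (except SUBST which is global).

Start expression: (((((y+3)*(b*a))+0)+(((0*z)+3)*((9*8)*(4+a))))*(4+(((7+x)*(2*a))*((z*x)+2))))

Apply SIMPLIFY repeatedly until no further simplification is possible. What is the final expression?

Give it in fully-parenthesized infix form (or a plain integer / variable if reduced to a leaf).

Answer: ((((y+3)*(b*a))+(3*(72*(4+a))))*(4+(((7+x)*(2*a))*((z*x)+2))))

Derivation:
Start: (((((y+3)*(b*a))+0)+(((0*z)+3)*((9*8)*(4+a))))*(4+(((7+x)*(2*a))*((z*x)+2))))
Step 1: at LL: (((y+3)*(b*a))+0) -> ((y+3)*(b*a)); overall: (((((y+3)*(b*a))+0)+(((0*z)+3)*((9*8)*(4+a))))*(4+(((7+x)*(2*a))*((z*x)+2)))) -> ((((y+3)*(b*a))+(((0*z)+3)*((9*8)*(4+a))))*(4+(((7+x)*(2*a))*((z*x)+2))))
Step 2: at LRLL: (0*z) -> 0; overall: ((((y+3)*(b*a))+(((0*z)+3)*((9*8)*(4+a))))*(4+(((7+x)*(2*a))*((z*x)+2)))) -> ((((y+3)*(b*a))+((0+3)*((9*8)*(4+a))))*(4+(((7+x)*(2*a))*((z*x)+2))))
Step 3: at LRL: (0+3) -> 3; overall: ((((y+3)*(b*a))+((0+3)*((9*8)*(4+a))))*(4+(((7+x)*(2*a))*((z*x)+2)))) -> ((((y+3)*(b*a))+(3*((9*8)*(4+a))))*(4+(((7+x)*(2*a))*((z*x)+2))))
Step 4: at LRRL: (9*8) -> 72; overall: ((((y+3)*(b*a))+(3*((9*8)*(4+a))))*(4+(((7+x)*(2*a))*((z*x)+2)))) -> ((((y+3)*(b*a))+(3*(72*(4+a))))*(4+(((7+x)*(2*a))*((z*x)+2))))
Fixed point: ((((y+3)*(b*a))+(3*(72*(4+a))))*(4+(((7+x)*(2*a))*((z*x)+2))))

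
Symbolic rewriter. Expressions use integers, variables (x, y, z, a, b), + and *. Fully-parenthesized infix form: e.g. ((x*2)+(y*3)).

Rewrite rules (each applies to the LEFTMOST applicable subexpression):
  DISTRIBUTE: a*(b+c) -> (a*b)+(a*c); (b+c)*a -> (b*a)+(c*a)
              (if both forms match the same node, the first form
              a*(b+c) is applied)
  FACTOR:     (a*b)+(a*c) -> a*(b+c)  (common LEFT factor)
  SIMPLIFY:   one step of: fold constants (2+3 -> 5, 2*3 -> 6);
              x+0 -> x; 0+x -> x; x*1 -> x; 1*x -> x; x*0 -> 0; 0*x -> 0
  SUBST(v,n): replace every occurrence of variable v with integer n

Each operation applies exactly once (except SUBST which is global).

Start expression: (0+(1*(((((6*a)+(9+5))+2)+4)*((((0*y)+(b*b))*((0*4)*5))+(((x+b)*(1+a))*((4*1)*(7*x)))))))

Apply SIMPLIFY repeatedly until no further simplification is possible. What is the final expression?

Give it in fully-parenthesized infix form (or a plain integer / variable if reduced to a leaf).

Answer: (((((6*a)+14)+2)+4)*(((x+b)*(1+a))*(4*(7*x))))

Derivation:
Start: (0+(1*(((((6*a)+(9+5))+2)+4)*((((0*y)+(b*b))*((0*4)*5))+(((x+b)*(1+a))*((4*1)*(7*x)))))))
Step 1: at root: (0+(1*(((((6*a)+(9+5))+2)+4)*((((0*y)+(b*b))*((0*4)*5))+(((x+b)*(1+a))*((4*1)*(7*x))))))) -> (1*(((((6*a)+(9+5))+2)+4)*((((0*y)+(b*b))*((0*4)*5))+(((x+b)*(1+a))*((4*1)*(7*x)))))); overall: (0+(1*(((((6*a)+(9+5))+2)+4)*((((0*y)+(b*b))*((0*4)*5))+(((x+b)*(1+a))*((4*1)*(7*x))))))) -> (1*(((((6*a)+(9+5))+2)+4)*((((0*y)+(b*b))*((0*4)*5))+(((x+b)*(1+a))*((4*1)*(7*x))))))
Step 2: at root: (1*(((((6*a)+(9+5))+2)+4)*((((0*y)+(b*b))*((0*4)*5))+(((x+b)*(1+a))*((4*1)*(7*x)))))) -> (((((6*a)+(9+5))+2)+4)*((((0*y)+(b*b))*((0*4)*5))+(((x+b)*(1+a))*((4*1)*(7*x))))); overall: (1*(((((6*a)+(9+5))+2)+4)*((((0*y)+(b*b))*((0*4)*5))+(((x+b)*(1+a))*((4*1)*(7*x)))))) -> (((((6*a)+(9+5))+2)+4)*((((0*y)+(b*b))*((0*4)*5))+(((x+b)*(1+a))*((4*1)*(7*x)))))
Step 3: at LLLR: (9+5) -> 14; overall: (((((6*a)+(9+5))+2)+4)*((((0*y)+(b*b))*((0*4)*5))+(((x+b)*(1+a))*((4*1)*(7*x))))) -> (((((6*a)+14)+2)+4)*((((0*y)+(b*b))*((0*4)*5))+(((x+b)*(1+a))*((4*1)*(7*x)))))
Step 4: at RLLL: (0*y) -> 0; overall: (((((6*a)+14)+2)+4)*((((0*y)+(b*b))*((0*4)*5))+(((x+b)*(1+a))*((4*1)*(7*x))))) -> (((((6*a)+14)+2)+4)*(((0+(b*b))*((0*4)*5))+(((x+b)*(1+a))*((4*1)*(7*x)))))
Step 5: at RLL: (0+(b*b)) -> (b*b); overall: (((((6*a)+14)+2)+4)*(((0+(b*b))*((0*4)*5))+(((x+b)*(1+a))*((4*1)*(7*x))))) -> (((((6*a)+14)+2)+4)*(((b*b)*((0*4)*5))+(((x+b)*(1+a))*((4*1)*(7*x)))))
Step 6: at RLRL: (0*4) -> 0; overall: (((((6*a)+14)+2)+4)*(((b*b)*((0*4)*5))+(((x+b)*(1+a))*((4*1)*(7*x))))) -> (((((6*a)+14)+2)+4)*(((b*b)*(0*5))+(((x+b)*(1+a))*((4*1)*(7*x)))))
Step 7: at RLR: (0*5) -> 0; overall: (((((6*a)+14)+2)+4)*(((b*b)*(0*5))+(((x+b)*(1+a))*((4*1)*(7*x))))) -> (((((6*a)+14)+2)+4)*(((b*b)*0)+(((x+b)*(1+a))*((4*1)*(7*x)))))
Step 8: at RL: ((b*b)*0) -> 0; overall: (((((6*a)+14)+2)+4)*(((b*b)*0)+(((x+b)*(1+a))*((4*1)*(7*x))))) -> (((((6*a)+14)+2)+4)*(0+(((x+b)*(1+a))*((4*1)*(7*x)))))
Step 9: at R: (0+(((x+b)*(1+a))*((4*1)*(7*x)))) -> (((x+b)*(1+a))*((4*1)*(7*x))); overall: (((((6*a)+14)+2)+4)*(0+(((x+b)*(1+a))*((4*1)*(7*x))))) -> (((((6*a)+14)+2)+4)*(((x+b)*(1+a))*((4*1)*(7*x))))
Step 10: at RRL: (4*1) -> 4; overall: (((((6*a)+14)+2)+4)*(((x+b)*(1+a))*((4*1)*(7*x)))) -> (((((6*a)+14)+2)+4)*(((x+b)*(1+a))*(4*(7*x))))
Fixed point: (((((6*a)+14)+2)+4)*(((x+b)*(1+a))*(4*(7*x))))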